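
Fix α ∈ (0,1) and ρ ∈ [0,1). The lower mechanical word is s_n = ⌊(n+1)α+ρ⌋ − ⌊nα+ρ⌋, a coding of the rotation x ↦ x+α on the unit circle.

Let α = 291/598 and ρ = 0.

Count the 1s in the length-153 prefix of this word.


#1s = Σ_{n=0}^{152} s_n = Σ_{n=0}^{152} (⌊(n+1)α+ρ⌋ − ⌊nα+ρ⌋)
the sum telescopes: every ⌊nα+ρ⌋ with 0 < n < 153 appears once with + and once with −, leaving ⌊153α+ρ⌋ − ⌊0·α+ρ⌋
153α + ρ = (153·291) / 598 = 44523/598
ρ = 0/598
⌊44523/598⌋ = 74,  ⌊0/598⌋ = 0
#1s = 74 − 0 = 74

74


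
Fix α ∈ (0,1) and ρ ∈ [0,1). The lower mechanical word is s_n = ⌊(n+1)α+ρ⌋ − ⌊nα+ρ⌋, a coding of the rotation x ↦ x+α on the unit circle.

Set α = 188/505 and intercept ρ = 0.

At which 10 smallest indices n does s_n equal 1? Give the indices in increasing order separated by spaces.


n=0: ⌊188/505⌋−⌊0/505⌋ = 0−0 = 0
n=1: ⌊376/505⌋−⌊188/505⌋ = 0−0 = 0
n=2: ⌊564/505⌋−⌊376/505⌋ = 1−0 = 1  ← one
n=3: ⌊752/505⌋−⌊564/505⌋ = 1−1 = 0
n=4: ⌊940/505⌋−⌊752/505⌋ = 1−1 = 0
n=5: ⌊1128/505⌋−⌊940/505⌋ = 2−1 = 1  ← one
n=6: ⌊1316/505⌋−⌊1128/505⌋ = 2−2 = 0
n=7: ⌊1504/505⌋−⌊1316/505⌋ = 2−2 = 0
n=8: ⌊1692/505⌋−⌊1504/505⌋ = 3−2 = 1  ← one
n=9: ⌊1880/505⌋−⌊1692/505⌋ = 3−3 = 0
n=10: ⌊2068/505⌋−⌊1880/505⌋ = 4−3 = 1  ← one
n=11: ⌊2256/505⌋−⌊2068/505⌋ = 4−4 = 0
n=12: ⌊2444/505⌋−⌊2256/505⌋ = 4−4 = 0
n=13: ⌊2632/505⌋−⌊2444/505⌋ = 5−4 = 1  ← one
n=14: ⌊2820/505⌋−⌊2632/505⌋ = 5−5 = 0
n=15: ⌊3008/505⌋−⌊2820/505⌋ = 5−5 = 0
n=16: ⌊3196/505⌋−⌊3008/505⌋ = 6−5 = 1  ← one
n=17: ⌊3384/505⌋−⌊3196/505⌋ = 6−6 = 0
n=18: ⌊3572/505⌋−⌊3384/505⌋ = 7−6 = 1  ← one
n=19: ⌊3760/505⌋−⌊3572/505⌋ = 7−7 = 0
n=20: ⌊3948/505⌋−⌊3760/505⌋ = 7−7 = 0
n=21: ⌊4136/505⌋−⌊3948/505⌋ = 8−7 = 1  ← one
n=22: ⌊4324/505⌋−⌊4136/505⌋ = 8−8 = 0
n=23: ⌊4512/505⌋−⌊4324/505⌋ = 8−8 = 0
n=24: ⌊4700/505⌋−⌊4512/505⌋ = 9−8 = 1  ← one
n=25: ⌊4888/505⌋−⌊4700/505⌋ = 9−9 = 0
n=26: ⌊5076/505⌋−⌊4888/505⌋ = 10−9 = 1  ← one
positions of the first 10 ones: 2 5 8 10 13 16 18 21 24 26

2 5 8 10 13 16 18 21 24 26


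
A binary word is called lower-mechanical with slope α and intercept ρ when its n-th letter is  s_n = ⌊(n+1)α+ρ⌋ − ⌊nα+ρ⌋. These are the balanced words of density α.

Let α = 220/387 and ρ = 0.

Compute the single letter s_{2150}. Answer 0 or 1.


0

(n+1)α + ρ = (2151·220) / 387 = 473220/387
nα + ρ     = (2150·220) / 387 = 473000/387
⌊473220/387⌋ = 1222,  ⌊473000/387⌋ = 1222
s_{2150} = 1222 − 1222 = 0


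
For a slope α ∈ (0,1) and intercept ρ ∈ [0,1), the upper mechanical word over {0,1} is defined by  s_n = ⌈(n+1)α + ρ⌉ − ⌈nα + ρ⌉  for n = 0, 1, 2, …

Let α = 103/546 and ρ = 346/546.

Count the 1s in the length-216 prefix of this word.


41

#1s = Σ_{n=0}^{215} s_n = Σ_{n=0}^{215} (⌈(n+1)α+ρ⌉ − ⌈nα+ρ⌉)
the sum telescopes: every ⌈nα+ρ⌉ with 0 < n < 216 appears once with + and once with −, leaving ⌈216α+ρ⌉ − ⌈0·α+ρ⌉
216α + ρ = (216·103 + 346) / 546 = 22594/546
ρ = 346/546
⌈22594/546⌉ = 42,  ⌈346/546⌉ = 1
#1s = 42 − 1 = 41


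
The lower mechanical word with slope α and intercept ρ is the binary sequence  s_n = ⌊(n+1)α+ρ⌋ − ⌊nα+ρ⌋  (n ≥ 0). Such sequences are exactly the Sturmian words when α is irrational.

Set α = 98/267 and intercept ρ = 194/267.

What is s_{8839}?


0

(n+1)α + ρ = (8840·98 + 194) / 267 = 866514/267
nα + ρ     = (8839·98 + 194) / 267 = 866416/267
⌊866514/267⌋ = 3245,  ⌊866416/267⌋ = 3245
s_{8839} = 3245 − 3245 = 0


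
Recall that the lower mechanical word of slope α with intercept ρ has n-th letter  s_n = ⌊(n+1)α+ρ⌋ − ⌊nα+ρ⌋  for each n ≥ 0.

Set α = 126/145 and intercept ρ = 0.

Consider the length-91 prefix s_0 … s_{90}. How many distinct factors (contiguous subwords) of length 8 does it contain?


9

t_n = ⌊(n·126)/145⌋ for n = 0 … 91:
  n=0…9: ⌊0/145⌋=0 ⌊126/145⌋=0 ⌊252/145⌋=1 ⌊378/145⌋=2 ⌊504/145⌋=3 ⌊630/145⌋=4 ⌊756/145⌋=5 ⌊882/145⌋=6 ⌊1008/145⌋=6 ⌊1134/145⌋=7
  n=10…19: ⌊1260/145⌋=8 ⌊1386/145⌋=9 ⌊1512/145⌋=10 ⌊1638/145⌋=11 ⌊1764/145⌋=12 ⌊1890/145⌋=13 ⌊2016/145⌋=13 ⌊2142/145⌋=14 ⌊2268/145⌋=15 ⌊2394/145⌋=16
  n=20…29: ⌊2520/145⌋=17 ⌊2646/145⌋=18 ⌊2772/145⌋=19 ⌊2898/145⌋=19 ⌊3024/145⌋=20 ⌊3150/145⌋=21 ⌊3276/145⌋=22 ⌊3402/145⌋=23 ⌊3528/145⌋=24 ⌊3654/145⌋=25
  n=30…39: ⌊3780/145⌋=26 ⌊3906/145⌋=26 ⌊4032/145⌋=27 ⌊4158/145⌋=28 ⌊4284/145⌋=29 ⌊4410/145⌋=30 ⌊4536/145⌋=31 ⌊4662/145⌋=32 ⌊4788/145⌋=33 ⌊4914/145⌋=33
  n=40…49: ⌊5040/145⌋=34 ⌊5166/145⌋=35 ⌊5292/145⌋=36 ⌊5418/145⌋=37 ⌊5544/145⌋=38 ⌊5670/145⌋=39 ⌊5796/145⌋=39 ⌊5922/145⌋=40 ⌊6048/145⌋=41 ⌊6174/145⌋=42
  n=50…59: ⌊6300/145⌋=43 ⌊6426/145⌋=44 ⌊6552/145⌋=45 ⌊6678/145⌋=46 ⌊6804/145⌋=46 ⌊6930/145⌋=47 ⌊7056/145⌋=48 ⌊7182/145⌋=49 ⌊7308/145⌋=50 ⌊7434/145⌋=51
  n=60…69: ⌊7560/145⌋=52 ⌊7686/145⌋=53 ⌊7812/145⌋=53 ⌊7938/145⌋=54 ⌊8064/145⌋=55 ⌊8190/145⌋=56 ⌊8316/145⌋=57 ⌊8442/145⌋=58 ⌊8568/145⌋=59 ⌊8694/145⌋=59
  n=70…79: ⌊8820/145⌋=60 ⌊8946/145⌋=61 ⌊9072/145⌋=62 ⌊9198/145⌋=63 ⌊9324/145⌋=64 ⌊9450/145⌋=65 ⌊9576/145⌋=66 ⌊9702/145⌋=66 ⌊9828/145⌋=67 ⌊9954/145⌋=68
  n=80…89: ⌊10080/145⌋=69 ⌊10206/145⌋=70 ⌊10332/145⌋=71 ⌊10458/145⌋=72 ⌊10584/145⌋=72 ⌊10710/145⌋=73 ⌊10836/145⌋=74 ⌊10962/145⌋=75 ⌊11088/145⌋=76 ⌊11214/145⌋=77
  n=90…91: ⌊11340/145⌋=78 ⌊11466/145⌋=79
s_n = t_(n+1) − t_n for n = 0 … 90 gives
prefix = 0111111011111110111111011111110111111101111110111111101111111011111101111111011111101111111
slide a length-8 window over [0..7] … [83..90] (84 windows); first occurrence of each distinct factor:
  [  0..  7] 01111110
  [  1..  8] 11111101
  [  2..  9] 11111011
  [  3.. 10] 11110111
  [  4.. 11] 11101111
  [  5.. 12] 11011111
  [  6.. 13] 10111111
  [  7.. 14] 01111111
  [  8.. 15] 11111110
  (the other 75 windows repeat one of these)
distinct factors: {01111110, 01111111, 10111111, 11011111, 11101111, 11110111, 11111011, 11111101, 11111110}
count = 9  (Sturmian bound for length 8 is 9)


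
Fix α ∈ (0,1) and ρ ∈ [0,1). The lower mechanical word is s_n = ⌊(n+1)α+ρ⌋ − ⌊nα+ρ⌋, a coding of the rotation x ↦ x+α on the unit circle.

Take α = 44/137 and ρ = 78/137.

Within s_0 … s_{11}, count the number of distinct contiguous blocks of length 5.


3

t_n = ⌊(n·44+78)/137⌋ for n = 0 … 12:
  n=0…9: ⌊78/137⌋=0 ⌊122/137⌋=0 ⌊166/137⌋=1 ⌊210/137⌋=1 ⌊254/137⌋=1 ⌊298/137⌋=2 ⌊342/137⌋=2 ⌊386/137⌋=2 ⌊430/137⌋=3 ⌊474/137⌋=3
  n=10…12: ⌊518/137⌋=3 ⌊562/137⌋=4 ⌊606/137⌋=4
s_n = t_(n+1) − t_n for n = 0 … 11 gives
prefix = 010010010010
slide a length-5 window over [0..4] … [7..11] (8 windows); first occurrence of each distinct factor:
  [  0..  4] 01001
  [  1..  5] 10010
  [  2..  6] 00100
  (the other 5 windows repeat one of these)
distinct factors: {00100, 01001, 10010}
count = 3  (Sturmian bound for length 5 is 6)


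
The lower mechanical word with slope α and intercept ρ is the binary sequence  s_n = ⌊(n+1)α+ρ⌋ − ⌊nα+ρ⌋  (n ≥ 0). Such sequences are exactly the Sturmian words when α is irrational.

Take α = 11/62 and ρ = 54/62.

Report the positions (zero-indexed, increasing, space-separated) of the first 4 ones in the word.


0 6 11 17

n=0: ⌊65/62⌋−⌊54/62⌋ = 1−0 = 1  ← one
n=1: ⌊76/62⌋−⌊65/62⌋ = 1−1 = 0
n=2: ⌊87/62⌋−⌊76/62⌋ = 1−1 = 0
n=3: ⌊98/62⌋−⌊87/62⌋ = 1−1 = 0
n=4: ⌊109/62⌋−⌊98/62⌋ = 1−1 = 0
n=5: ⌊120/62⌋−⌊109/62⌋ = 1−1 = 0
n=6: ⌊131/62⌋−⌊120/62⌋ = 2−1 = 1  ← one
n=7: ⌊142/62⌋−⌊131/62⌋ = 2−2 = 0
n=8: ⌊153/62⌋−⌊142/62⌋ = 2−2 = 0
n=9: ⌊164/62⌋−⌊153/62⌋ = 2−2 = 0
n=10: ⌊175/62⌋−⌊164/62⌋ = 2−2 = 0
n=11: ⌊186/62⌋−⌊175/62⌋ = 3−2 = 1  ← one
n=12: ⌊197/62⌋−⌊186/62⌋ = 3−3 = 0
n=13: ⌊208/62⌋−⌊197/62⌋ = 3−3 = 0
n=14: ⌊219/62⌋−⌊208/62⌋ = 3−3 = 0
n=15: ⌊230/62⌋−⌊219/62⌋ = 3−3 = 0
n=16: ⌊241/62⌋−⌊230/62⌋ = 3−3 = 0
n=17: ⌊252/62⌋−⌊241/62⌋ = 4−3 = 1  ← one
positions of the first 4 ones: 0 6 11 17


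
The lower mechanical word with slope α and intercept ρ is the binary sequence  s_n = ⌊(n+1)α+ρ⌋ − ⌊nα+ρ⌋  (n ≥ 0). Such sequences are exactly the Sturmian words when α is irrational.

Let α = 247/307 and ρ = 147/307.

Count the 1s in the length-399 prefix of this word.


#1s = Σ_{n=0}^{398} s_n = Σ_{n=0}^{398} (⌊(n+1)α+ρ⌋ − ⌊nα+ρ⌋)
the sum telescopes: every ⌊nα+ρ⌋ with 0 < n < 399 appears once with + and once with −, leaving ⌊399α+ρ⌋ − ⌊0·α+ρ⌋
399α + ρ = (399·247 + 147) / 307 = 98700/307
ρ = 147/307
⌊98700/307⌋ = 321,  ⌊147/307⌋ = 0
#1s = 321 − 0 = 321

321


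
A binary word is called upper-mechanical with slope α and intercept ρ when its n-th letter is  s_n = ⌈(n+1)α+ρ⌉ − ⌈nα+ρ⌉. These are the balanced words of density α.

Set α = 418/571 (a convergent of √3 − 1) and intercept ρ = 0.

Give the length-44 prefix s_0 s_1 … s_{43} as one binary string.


11101110111011011101110111011011101110111011

n=0: ⌈(1·418)/571⌉ − ⌈(0·418)/571⌉ = ⌈418/571⌉ − ⌈0/571⌉ = 1 − 0 = 1
n=1: ⌈(2·418)/571⌉ − ⌈(1·418)/571⌉ = ⌈836/571⌉ − ⌈418/571⌉ = 2 − 1 = 1
n=2: ⌈(3·418)/571⌉ − ⌈(2·418)/571⌉ = ⌈1254/571⌉ − ⌈836/571⌉ = 3 − 2 = 1
n=3: ⌈(4·418)/571⌉ − ⌈(3·418)/571⌉ = ⌈1672/571⌉ − ⌈1254/571⌉ = 3 − 3 = 0
n=4: ⌈(5·418)/571⌉ − ⌈(4·418)/571⌉ = ⌈2090/571⌉ − ⌈1672/571⌉ = 4 − 3 = 1
n=5: ⌈(6·418)/571⌉ − ⌈(5·418)/571⌉ = ⌈2508/571⌉ − ⌈2090/571⌉ = 5 − 4 = 1
n=6: ⌈(7·418)/571⌉ − ⌈(6·418)/571⌉ = ⌈2926/571⌉ − ⌈2508/571⌉ = 6 − 5 = 1
n=7: ⌈(8·418)/571⌉ − ⌈(7·418)/571⌉ = ⌈3344/571⌉ − ⌈2926/571⌉ = 6 − 6 = 0
n=8: ⌈(9·418)/571⌉ − ⌈(8·418)/571⌉ = ⌈3762/571⌉ − ⌈3344/571⌉ = 7 − 6 = 1
n=9: ⌈(10·418)/571⌉ − ⌈(9·418)/571⌉ = ⌈4180/571⌉ − ⌈3762/571⌉ = 8 − 7 = 1
n=10: ⌈(11·418)/571⌉ − ⌈(10·418)/571⌉ = ⌈4598/571⌉ − ⌈4180/571⌉ = 9 − 8 = 1
n=11: ⌈(12·418)/571⌉ − ⌈(11·418)/571⌉ = ⌈5016/571⌉ − ⌈4598/571⌉ = 9 − 9 = 0
n=12: ⌈(13·418)/571⌉ − ⌈(12·418)/571⌉ = ⌈5434/571⌉ − ⌈5016/571⌉ = 10 − 9 = 1
n=13: ⌈(14·418)/571⌉ − ⌈(13·418)/571⌉ = ⌈5852/571⌉ − ⌈5434/571⌉ = 11 − 10 = 1
n=14: ⌈(15·418)/571⌉ − ⌈(14·418)/571⌉ = ⌈6270/571⌉ − ⌈5852/571⌉ = 11 − 11 = 0
n=15: ⌈(16·418)/571⌉ − ⌈(15·418)/571⌉ = ⌈6688/571⌉ − ⌈6270/571⌉ = 12 − 11 = 1
n=16: ⌈(17·418)/571⌉ − ⌈(16·418)/571⌉ = ⌈7106/571⌉ − ⌈6688/571⌉ = 13 − 12 = 1
n=17: ⌈(18·418)/571⌉ − ⌈(17·418)/571⌉ = ⌈7524/571⌉ − ⌈7106/571⌉ = 14 − 13 = 1
n=18: ⌈(19·418)/571⌉ − ⌈(18·418)/571⌉ = ⌈7942/571⌉ − ⌈7524/571⌉ = 14 − 14 = 0
n=19: ⌈(20·418)/571⌉ − ⌈(19·418)/571⌉ = ⌈8360/571⌉ − ⌈7942/571⌉ = 15 − 14 = 1
n=20: ⌈(21·418)/571⌉ − ⌈(20·418)/571⌉ = ⌈8778/571⌉ − ⌈8360/571⌉ = 16 − 15 = 1
n=21: ⌈(22·418)/571⌉ − ⌈(21·418)/571⌉ = ⌈9196/571⌉ − ⌈8778/571⌉ = 17 − 16 = 1
n=22: ⌈(23·418)/571⌉ − ⌈(22·418)/571⌉ = ⌈9614/571⌉ − ⌈9196/571⌉ = 17 − 17 = 0
n=23: ⌈(24·418)/571⌉ − ⌈(23·418)/571⌉ = ⌈10032/571⌉ − ⌈9614/571⌉ = 18 − 17 = 1
n=24: ⌈(25·418)/571⌉ − ⌈(24·418)/571⌉ = ⌈10450/571⌉ − ⌈10032/571⌉ = 19 − 18 = 1
n=25: ⌈(26·418)/571⌉ − ⌈(25·418)/571⌉ = ⌈10868/571⌉ − ⌈10450/571⌉ = 20 − 19 = 1
n=26: ⌈(27·418)/571⌉ − ⌈(26·418)/571⌉ = ⌈11286/571⌉ − ⌈10868/571⌉ = 20 − 20 = 0
n=27: ⌈(28·418)/571⌉ − ⌈(27·418)/571⌉ = ⌈11704/571⌉ − ⌈11286/571⌉ = 21 − 20 = 1
n=28: ⌈(29·418)/571⌉ − ⌈(28·418)/571⌉ = ⌈12122/571⌉ − ⌈11704/571⌉ = 22 − 21 = 1
n=29: ⌈(30·418)/571⌉ − ⌈(29·418)/571⌉ = ⌈12540/571⌉ − ⌈12122/571⌉ = 22 − 22 = 0
n=30: ⌈(31·418)/571⌉ − ⌈(30·418)/571⌉ = ⌈12958/571⌉ − ⌈12540/571⌉ = 23 − 22 = 1
n=31: ⌈(32·418)/571⌉ − ⌈(31·418)/571⌉ = ⌈13376/571⌉ − ⌈12958/571⌉ = 24 − 23 = 1
n=32: ⌈(33·418)/571⌉ − ⌈(32·418)/571⌉ = ⌈13794/571⌉ − ⌈13376/571⌉ = 25 − 24 = 1
n=33: ⌈(34·418)/571⌉ − ⌈(33·418)/571⌉ = ⌈14212/571⌉ − ⌈13794/571⌉ = 25 − 25 = 0
n=34: ⌈(35·418)/571⌉ − ⌈(34·418)/571⌉ = ⌈14630/571⌉ − ⌈14212/571⌉ = 26 − 25 = 1
n=35: ⌈(36·418)/571⌉ − ⌈(35·418)/571⌉ = ⌈15048/571⌉ − ⌈14630/571⌉ = 27 − 26 = 1
n=36: ⌈(37·418)/571⌉ − ⌈(36·418)/571⌉ = ⌈15466/571⌉ − ⌈15048/571⌉ = 28 − 27 = 1
n=37: ⌈(38·418)/571⌉ − ⌈(37·418)/571⌉ = ⌈15884/571⌉ − ⌈15466/571⌉ = 28 − 28 = 0
n=38: ⌈(39·418)/571⌉ − ⌈(38·418)/571⌉ = ⌈16302/571⌉ − ⌈15884/571⌉ = 29 − 28 = 1
n=39: ⌈(40·418)/571⌉ − ⌈(39·418)/571⌉ = ⌈16720/571⌉ − ⌈16302/571⌉ = 30 − 29 = 1
n=40: ⌈(41·418)/571⌉ − ⌈(40·418)/571⌉ = ⌈17138/571⌉ − ⌈16720/571⌉ = 31 − 30 = 1
n=41: ⌈(42·418)/571⌉ − ⌈(41·418)/571⌉ = ⌈17556/571⌉ − ⌈17138/571⌉ = 31 − 31 = 0
n=42: ⌈(43·418)/571⌉ − ⌈(42·418)/571⌉ = ⌈17974/571⌉ − ⌈17556/571⌉ = 32 − 31 = 1
n=43: ⌈(44·418)/571⌉ − ⌈(43·418)/571⌉ = ⌈18392/571⌉ − ⌈17974/571⌉ = 33 − 32 = 1


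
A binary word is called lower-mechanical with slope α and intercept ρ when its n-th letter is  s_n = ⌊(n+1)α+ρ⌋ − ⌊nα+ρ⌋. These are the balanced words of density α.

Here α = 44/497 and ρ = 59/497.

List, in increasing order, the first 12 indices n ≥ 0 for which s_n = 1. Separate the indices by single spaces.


n=0: ⌊103/497⌋−⌊59/497⌋ = 0−0 = 0
n=1: ⌊147/497⌋−⌊103/497⌋ = 0−0 = 0
  …
n=9: ⌊499/497⌋−⌊455/497⌋ = 1−0 = 1  ← one
n=10: ⌊543/497⌋−⌊499/497⌋ = 1−1 = 0
n=11: ⌊587/497⌋−⌊543/497⌋ = 1−1 = 0
  …
n=21: ⌊1027/497⌋−⌊983/497⌋ = 2−1 = 1  ← one
n=22: ⌊1071/497⌋−⌊1027/497⌋ = 2−2 = 0
n=23: ⌊1115/497⌋−⌊1071/497⌋ = 2−2 = 0
  …
n=32: ⌊1511/497⌋−⌊1467/497⌋ = 3−2 = 1  ← one
n=33: ⌊1555/497⌋−⌊1511/497⌋ = 3−3 = 0
n=34: ⌊1599/497⌋−⌊1555/497⌋ = 3−3 = 0
  …
n=43: ⌊1995/497⌋−⌊1951/497⌋ = 4−3 = 1  ← one
n=44: ⌊2039/497⌋−⌊1995/497⌋ = 4−4 = 0
n=45: ⌊2083/497⌋−⌊2039/497⌋ = 4−4 = 0
  …
n=55: ⌊2523/497⌋−⌊2479/497⌋ = 5−4 = 1  ← one
n=56: ⌊2567/497⌋−⌊2523/497⌋ = 5−5 = 0
n=57: ⌊2611/497⌋−⌊2567/497⌋ = 5−5 = 0
  …
n=66: ⌊3007/497⌋−⌊2963/497⌋ = 6−5 = 1  ← one
n=67: ⌊3051/497⌋−⌊3007/497⌋ = 6−6 = 0
n=68: ⌊3095/497⌋−⌊3051/497⌋ = 6−6 = 0
  …
n=77: ⌊3491/497⌋−⌊3447/497⌋ = 7−6 = 1  ← one
n=78: ⌊3535/497⌋−⌊3491/497⌋ = 7−7 = 0
n=79: ⌊3579/497⌋−⌊3535/497⌋ = 7−7 = 0
  …
n=89: ⌊4019/497⌋−⌊3975/497⌋ = 8−7 = 1  ← one
n=90: ⌊4063/497⌋−⌊4019/497⌋ = 8−8 = 0
n=91: ⌊4107/497⌋−⌊4063/497⌋ = 8−8 = 0
  …
n=100: ⌊4503/497⌋−⌊4459/497⌋ = 9−8 = 1  ← one
n=101: ⌊4547/497⌋−⌊4503/497⌋ = 9−9 = 0
n=102: ⌊4591/497⌋−⌊4547/497⌋ = 9−9 = 0
  …
n=111: ⌊4987/497⌋−⌊4943/497⌋ = 10−9 = 1  ← one
n=112: ⌊5031/497⌋−⌊4987/497⌋ = 10−10 = 0
n=113: ⌊5075/497⌋−⌊5031/497⌋ = 10−10 = 0
  …
n=122: ⌊5471/497⌋−⌊5427/497⌋ = 11−10 = 1  ← one
n=123: ⌊5515/497⌋−⌊5471/497⌋ = 11−11 = 0
n=124: ⌊5559/497⌋−⌊5515/497⌋ = 11−11 = 0
  …
n=134: ⌊5999/497⌋−⌊5955/497⌋ = 12−11 = 1  ← one
positions of the first 12 ones: 9 21 32 43 55 66 77 89 100 111 122 134

9 21 32 43 55 66 77 89 100 111 122 134


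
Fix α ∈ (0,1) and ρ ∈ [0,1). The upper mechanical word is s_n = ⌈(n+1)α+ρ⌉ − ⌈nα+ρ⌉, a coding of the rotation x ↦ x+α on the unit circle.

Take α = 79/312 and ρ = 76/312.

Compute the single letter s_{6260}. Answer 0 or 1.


(n+1)α + ρ = (6261·79 + 76) / 312 = 494695/312
nα + ρ     = (6260·79 + 76) / 312 = 494616/312
⌈494695/312⌉ = 1586,  ⌈494616/312⌉ = 1586
s_{6260} = 1586 − 1586 = 0

0


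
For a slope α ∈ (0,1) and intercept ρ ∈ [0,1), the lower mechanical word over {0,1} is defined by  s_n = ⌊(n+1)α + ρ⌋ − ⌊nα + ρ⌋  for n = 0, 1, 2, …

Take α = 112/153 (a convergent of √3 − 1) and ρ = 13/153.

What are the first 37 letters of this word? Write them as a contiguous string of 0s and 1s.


n=0: ⌊(1·112+13)/153⌋ − ⌊(0·112+13)/153⌋ = ⌊125/153⌋ − ⌊13/153⌋ = 0 − 0 = 0
n=1: ⌊(2·112+13)/153⌋ − ⌊(1·112+13)/153⌋ = ⌊237/153⌋ − ⌊125/153⌋ = 1 − 0 = 1
n=2: ⌊(3·112+13)/153⌋ − ⌊(2·112+13)/153⌋ = ⌊349/153⌋ − ⌊237/153⌋ = 2 − 1 = 1
n=3: ⌊(4·112+13)/153⌋ − ⌊(3·112+13)/153⌋ = ⌊461/153⌋ − ⌊349/153⌋ = 3 − 2 = 1
n=4: ⌊(5·112+13)/153⌋ − ⌊(4·112+13)/153⌋ = ⌊573/153⌋ − ⌊461/153⌋ = 3 − 3 = 0
n=5: ⌊(6·112+13)/153⌋ − ⌊(5·112+13)/153⌋ = ⌊685/153⌋ − ⌊573/153⌋ = 4 − 3 = 1
n=6: ⌊(7·112+13)/153⌋ − ⌊(6·112+13)/153⌋ = ⌊797/153⌋ − ⌊685/153⌋ = 5 − 4 = 1
n=7: ⌊(8·112+13)/153⌋ − ⌊(7·112+13)/153⌋ = ⌊909/153⌋ − ⌊797/153⌋ = 5 − 5 = 0
n=8: ⌊(9·112+13)/153⌋ − ⌊(8·112+13)/153⌋ = ⌊1021/153⌋ − ⌊909/153⌋ = 6 − 5 = 1
n=9: ⌊(10·112+13)/153⌋ − ⌊(9·112+13)/153⌋ = ⌊1133/153⌋ − ⌊1021/153⌋ = 7 − 6 = 1
n=10: ⌊(11·112+13)/153⌋ − ⌊(10·112+13)/153⌋ = ⌊1245/153⌋ − ⌊1133/153⌋ = 8 − 7 = 1
n=11: ⌊(12·112+13)/153⌋ − ⌊(11·112+13)/153⌋ = ⌊1357/153⌋ − ⌊1245/153⌋ = 8 − 8 = 0
n=12: ⌊(13·112+13)/153⌋ − ⌊(12·112+13)/153⌋ = ⌊1469/153⌋ − ⌊1357/153⌋ = 9 − 8 = 1
n=13: ⌊(14·112+13)/153⌋ − ⌊(13·112+13)/153⌋ = ⌊1581/153⌋ − ⌊1469/153⌋ = 10 − 9 = 1
n=14: ⌊(15·112+13)/153⌋ − ⌊(14·112+13)/153⌋ = ⌊1693/153⌋ − ⌊1581/153⌋ = 11 − 10 = 1
n=15: ⌊(16·112+13)/153⌋ − ⌊(15·112+13)/153⌋ = ⌊1805/153⌋ − ⌊1693/153⌋ = 11 − 11 = 0
n=16: ⌊(17·112+13)/153⌋ − ⌊(16·112+13)/153⌋ = ⌊1917/153⌋ − ⌊1805/153⌋ = 12 − 11 = 1
n=17: ⌊(18·112+13)/153⌋ − ⌊(17·112+13)/153⌋ = ⌊2029/153⌋ − ⌊1917/153⌋ = 13 − 12 = 1
n=18: ⌊(19·112+13)/153⌋ − ⌊(18·112+13)/153⌋ = ⌊2141/153⌋ − ⌊2029/153⌋ = 13 − 13 = 0
n=19: ⌊(20·112+13)/153⌋ − ⌊(19·112+13)/153⌋ = ⌊2253/153⌋ − ⌊2141/153⌋ = 14 − 13 = 1
n=20: ⌊(21·112+13)/153⌋ − ⌊(20·112+13)/153⌋ = ⌊2365/153⌋ − ⌊2253/153⌋ = 15 − 14 = 1
n=21: ⌊(22·112+13)/153⌋ − ⌊(21·112+13)/153⌋ = ⌊2477/153⌋ − ⌊2365/153⌋ = 16 − 15 = 1
n=22: ⌊(23·112+13)/153⌋ − ⌊(22·112+13)/153⌋ = ⌊2589/153⌋ − ⌊2477/153⌋ = 16 − 16 = 0
n=23: ⌊(24·112+13)/153⌋ − ⌊(23·112+13)/153⌋ = ⌊2701/153⌋ − ⌊2589/153⌋ = 17 − 16 = 1
n=24: ⌊(25·112+13)/153⌋ − ⌊(24·112+13)/153⌋ = ⌊2813/153⌋ − ⌊2701/153⌋ = 18 − 17 = 1
n=25: ⌊(26·112+13)/153⌋ − ⌊(25·112+13)/153⌋ = ⌊2925/153⌋ − ⌊2813/153⌋ = 19 − 18 = 1
n=26: ⌊(27·112+13)/153⌋ − ⌊(26·112+13)/153⌋ = ⌊3037/153⌋ − ⌊2925/153⌋ = 19 − 19 = 0
n=27: ⌊(28·112+13)/153⌋ − ⌊(27·112+13)/153⌋ = ⌊3149/153⌋ − ⌊3037/153⌋ = 20 − 19 = 1
n=28: ⌊(29·112+13)/153⌋ − ⌊(28·112+13)/153⌋ = ⌊3261/153⌋ − ⌊3149/153⌋ = 21 − 20 = 1
n=29: ⌊(30·112+13)/153⌋ − ⌊(29·112+13)/153⌋ = ⌊3373/153⌋ − ⌊3261/153⌋ = 22 − 21 = 1
n=30: ⌊(31·112+13)/153⌋ − ⌊(30·112+13)/153⌋ = ⌊3485/153⌋ − ⌊3373/153⌋ = 22 − 22 = 0
n=31: ⌊(32·112+13)/153⌋ − ⌊(31·112+13)/153⌋ = ⌊3597/153⌋ − ⌊3485/153⌋ = 23 − 22 = 1
n=32: ⌊(33·112+13)/153⌋ − ⌊(32·112+13)/153⌋ = ⌊3709/153⌋ − ⌊3597/153⌋ = 24 − 23 = 1
n=33: ⌊(34·112+13)/153⌋ − ⌊(33·112+13)/153⌋ = ⌊3821/153⌋ − ⌊3709/153⌋ = 24 − 24 = 0
n=34: ⌊(35·112+13)/153⌋ − ⌊(34·112+13)/153⌋ = ⌊3933/153⌋ − ⌊3821/153⌋ = 25 − 24 = 1
n=35: ⌊(36·112+13)/153⌋ − ⌊(35·112+13)/153⌋ = ⌊4045/153⌋ − ⌊3933/153⌋ = 26 − 25 = 1
n=36: ⌊(37·112+13)/153⌋ − ⌊(36·112+13)/153⌋ = ⌊4157/153⌋ − ⌊4045/153⌋ = 27 − 26 = 1

0111011011101110110111011101110110111


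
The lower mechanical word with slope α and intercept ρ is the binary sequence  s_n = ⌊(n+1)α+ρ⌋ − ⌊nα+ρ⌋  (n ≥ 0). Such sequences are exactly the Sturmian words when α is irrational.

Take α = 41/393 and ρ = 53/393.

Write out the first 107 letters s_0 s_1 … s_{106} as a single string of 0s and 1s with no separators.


00000000100000000100000000010000000001000000001000000000100000000100000000010000000010000000001000000000100

n=0: ⌊(1·41+53)/393⌋ − ⌊(0·41+53)/393⌋ = ⌊94/393⌋ − ⌊53/393⌋ = 0 − 0 = 0
n=1: ⌊(2·41+53)/393⌋ − ⌊(1·41+53)/393⌋ = ⌊135/393⌋ − ⌊94/393⌋ = 0 − 0 = 0
n=2: ⌊(3·41+53)/393⌋ − ⌊(2·41+53)/393⌋ = ⌊176/393⌋ − ⌊135/393⌋ = 0 − 0 = 0
n=3: ⌊(4·41+53)/393⌋ − ⌊(3·41+53)/393⌋ = ⌊217/393⌋ − ⌊176/393⌋ = 0 − 0 = 0
n=4: ⌊(5·41+53)/393⌋ − ⌊(4·41+53)/393⌋ = ⌊258/393⌋ − ⌊217/393⌋ = 0 − 0 = 0
n=5: ⌊(6·41+53)/393⌋ − ⌊(5·41+53)/393⌋ = ⌊299/393⌋ − ⌊258/393⌋ = 0 − 0 = 0
n=6: ⌊(7·41+53)/393⌋ − ⌊(6·41+53)/393⌋ = ⌊340/393⌋ − ⌊299/393⌋ = 0 − 0 = 0
n=7: ⌊(8·41+53)/393⌋ − ⌊(7·41+53)/393⌋ = ⌊381/393⌋ − ⌊340/393⌋ = 0 − 0 = 0
n=8: ⌊(9·41+53)/393⌋ − ⌊(8·41+53)/393⌋ = ⌊422/393⌋ − ⌊381/393⌋ = 1 − 0 = 1
n=9: ⌊(10·41+53)/393⌋ − ⌊(9·41+53)/393⌋ = ⌊463/393⌋ − ⌊422/393⌋ = 1 − 1 = 0
n=10: ⌊(11·41+53)/393⌋ − ⌊(10·41+53)/393⌋ = ⌊504/393⌋ − ⌊463/393⌋ = 1 − 1 = 0
n=11: ⌊(12·41+53)/393⌋ − ⌊(11·41+53)/393⌋ = ⌊545/393⌋ − ⌊504/393⌋ = 1 − 1 = 0
n=12: ⌊(13·41+53)/393⌋ − ⌊(12·41+53)/393⌋ = ⌊586/393⌋ − ⌊545/393⌋ = 1 − 1 = 0
n=13: ⌊(14·41+53)/393⌋ − ⌊(13·41+53)/393⌋ = ⌊627/393⌋ − ⌊586/393⌋ = 1 − 1 = 0
n=14: ⌊(15·41+53)/393⌋ − ⌊(14·41+53)/393⌋ = ⌊668/393⌋ − ⌊627/393⌋ = 1 − 1 = 0
n=15: ⌊(16·41+53)/393⌋ − ⌊(15·41+53)/393⌋ = ⌊709/393⌋ − ⌊668/393⌋ = 1 − 1 = 0
n=16: ⌊(17·41+53)/393⌋ − ⌊(16·41+53)/393⌋ = ⌊750/393⌋ − ⌊709/393⌋ = 1 − 1 = 0
n=17: ⌊(18·41+53)/393⌋ − ⌊(17·41+53)/393⌋ = ⌊791/393⌋ − ⌊750/393⌋ = 2 − 1 = 1
n=18: ⌊(19·41+53)/393⌋ − ⌊(18·41+53)/393⌋ = ⌊832/393⌋ − ⌊791/393⌋ = 2 − 2 = 0
n=19: ⌊(20·41+53)/393⌋ − ⌊(19·41+53)/393⌋ = ⌊873/393⌋ − ⌊832/393⌋ = 2 − 2 = 0
n=20: ⌊(21·41+53)/393⌋ − ⌊(20·41+53)/393⌋ = ⌊914/393⌋ − ⌊873/393⌋ = 2 − 2 = 0
n=21: ⌊(22·41+53)/393⌋ − ⌊(21·41+53)/393⌋ = ⌊955/393⌋ − ⌊914/393⌋ = 2 − 2 = 0
n=22: ⌊(23·41+53)/393⌋ − ⌊(22·41+53)/393⌋ = ⌊996/393⌋ − ⌊955/393⌋ = 2 − 2 = 0
n=23: ⌊(24·41+53)/393⌋ − ⌊(23·41+53)/393⌋ = ⌊1037/393⌋ − ⌊996/393⌋ = 2 − 2 = 0
n=24: ⌊(25·41+53)/393⌋ − ⌊(24·41+53)/393⌋ = ⌊1078/393⌋ − ⌊1037/393⌋ = 2 − 2 = 0
n=25: ⌊(26·41+53)/393⌋ − ⌊(25·41+53)/393⌋ = ⌊1119/393⌋ − ⌊1078/393⌋ = 2 − 2 = 0
n=26: ⌊(27·41+53)/393⌋ − ⌊(26·41+53)/393⌋ = ⌊1160/393⌋ − ⌊1119/393⌋ = 2 − 2 = 0
n=27: ⌊(28·41+53)/393⌋ − ⌊(27·41+53)/393⌋ = ⌊1201/393⌋ − ⌊1160/393⌋ = 3 − 2 = 1
n=28: ⌊(29·41+53)/393⌋ − ⌊(28·41+53)/393⌋ = ⌊1242/393⌋ − ⌊1201/393⌋ = 3 − 3 = 0
n=29: ⌊(30·41+53)/393⌋ − ⌊(29·41+53)/393⌋ = ⌊1283/393⌋ − ⌊1242/393⌋ = 3 − 3 = 0
n=30: ⌊(31·41+53)/393⌋ − ⌊(30·41+53)/393⌋ = ⌊1324/393⌋ − ⌊1283/393⌋ = 3 − 3 = 0
n=31: ⌊(32·41+53)/393⌋ − ⌊(31·41+53)/393⌋ = ⌊1365/393⌋ − ⌊1324/393⌋ = 3 − 3 = 0
n=32: ⌊(33·41+53)/393⌋ − ⌊(32·41+53)/393⌋ = ⌊1406/393⌋ − ⌊1365/393⌋ = 3 − 3 = 0
n=33: ⌊(34·41+53)/393⌋ − ⌊(33·41+53)/393⌋ = ⌊1447/393⌋ − ⌊1406/393⌋ = 3 − 3 = 0
n=34: ⌊(35·41+53)/393⌋ − ⌊(34·41+53)/393⌋ = ⌊1488/393⌋ − ⌊1447/393⌋ = 3 − 3 = 0
n=35: ⌊(36·41+53)/393⌋ − ⌊(35·41+53)/393⌋ = ⌊1529/393⌋ − ⌊1488/393⌋ = 3 − 3 = 0
n=36: ⌊(37·41+53)/393⌋ − ⌊(36·41+53)/393⌋ = ⌊1570/393⌋ − ⌊1529/393⌋ = 3 − 3 = 0
n=37: ⌊(38·41+53)/393⌋ − ⌊(37·41+53)/393⌋ = ⌊1611/393⌋ − ⌊1570/393⌋ = 4 − 3 = 1
n=38: ⌊(39·41+53)/393⌋ − ⌊(38·41+53)/393⌋ = ⌊1652/393⌋ − ⌊1611/393⌋ = 4 − 4 = 0
n=39: ⌊(40·41+53)/393⌋ − ⌊(39·41+53)/393⌋ = ⌊1693/393⌋ − ⌊1652/393⌋ = 4 − 4 = 0
n=40: ⌊(41·41+53)/393⌋ − ⌊(40·41+53)/393⌋ = ⌊1734/393⌋ − ⌊1693/393⌋ = 4 − 4 = 0
n=41: ⌊(42·41+53)/393⌋ − ⌊(41·41+53)/393⌋ = ⌊1775/393⌋ − ⌊1734/393⌋ = 4 − 4 = 0
n=42: ⌊(43·41+53)/393⌋ − ⌊(42·41+53)/393⌋ = ⌊1816/393⌋ − ⌊1775/393⌋ = 4 − 4 = 0
n=43: ⌊(44·41+53)/393⌋ − ⌊(43·41+53)/393⌋ = ⌊1857/393⌋ − ⌊1816/393⌋ = 4 − 4 = 0
n=44: ⌊(45·41+53)/393⌋ − ⌊(44·41+53)/393⌋ = ⌊1898/393⌋ − ⌊1857/393⌋ = 4 − 4 = 0
n=45: ⌊(46·41+53)/393⌋ − ⌊(45·41+53)/393⌋ = ⌊1939/393⌋ − ⌊1898/393⌋ = 4 − 4 = 0
n=46: ⌊(47·41+53)/393⌋ − ⌊(46·41+53)/393⌋ = ⌊1980/393⌋ − ⌊1939/393⌋ = 5 − 4 = 1
n=47: ⌊(48·41+53)/393⌋ − ⌊(47·41+53)/393⌋ = ⌊2021/393⌋ − ⌊1980/393⌋ = 5 − 5 = 0
n=48: ⌊(49·41+53)/393⌋ − ⌊(48·41+53)/393⌋ = ⌊2062/393⌋ − ⌊2021/393⌋ = 5 − 5 = 0
n=49: ⌊(50·41+53)/393⌋ − ⌊(49·41+53)/393⌋ = ⌊2103/393⌋ − ⌊2062/393⌋ = 5 − 5 = 0
n=50: ⌊(51·41+53)/393⌋ − ⌊(50·41+53)/393⌋ = ⌊2144/393⌋ − ⌊2103/393⌋ = 5 − 5 = 0
n=51: ⌊(52·41+53)/393⌋ − ⌊(51·41+53)/393⌋ = ⌊2185/393⌋ − ⌊2144/393⌋ = 5 − 5 = 0
n=52: ⌊(53·41+53)/393⌋ − ⌊(52·41+53)/393⌋ = ⌊2226/393⌋ − ⌊2185/393⌋ = 5 − 5 = 0
n=53: ⌊(54·41+53)/393⌋ − ⌊(53·41+53)/393⌋ = ⌊2267/393⌋ − ⌊2226/393⌋ = 5 − 5 = 0
n=54: ⌊(55·41+53)/393⌋ − ⌊(54·41+53)/393⌋ = ⌊2308/393⌋ − ⌊2267/393⌋ = 5 − 5 = 0
n=55: ⌊(56·41+53)/393⌋ − ⌊(55·41+53)/393⌋ = ⌊2349/393⌋ − ⌊2308/393⌋ = 5 − 5 = 0
n=56: ⌊(57·41+53)/393⌋ − ⌊(56·41+53)/393⌋ = ⌊2390/393⌋ − ⌊2349/393⌋ = 6 − 5 = 1
n=57: ⌊(58·41+53)/393⌋ − ⌊(57·41+53)/393⌋ = ⌊2431/393⌋ − ⌊2390/393⌋ = 6 − 6 = 0
n=58: ⌊(59·41+53)/393⌋ − ⌊(58·41+53)/393⌋ = ⌊2472/393⌋ − ⌊2431/393⌋ = 6 − 6 = 0
n=59: ⌊(60·41+53)/393⌋ − ⌊(59·41+53)/393⌋ = ⌊2513/393⌋ − ⌊2472/393⌋ = 6 − 6 = 0
n=60: ⌊(61·41+53)/393⌋ − ⌊(60·41+53)/393⌋ = ⌊2554/393⌋ − ⌊2513/393⌋ = 6 − 6 = 0
n=61: ⌊(62·41+53)/393⌋ − ⌊(61·41+53)/393⌋ = ⌊2595/393⌋ − ⌊2554/393⌋ = 6 − 6 = 0
n=62: ⌊(63·41+53)/393⌋ − ⌊(62·41+53)/393⌋ = ⌊2636/393⌋ − ⌊2595/393⌋ = 6 − 6 = 0
n=63: ⌊(64·41+53)/393⌋ − ⌊(63·41+53)/393⌋ = ⌊2677/393⌋ − ⌊2636/393⌋ = 6 − 6 = 0
n=64: ⌊(65·41+53)/393⌋ − ⌊(64·41+53)/393⌋ = ⌊2718/393⌋ − ⌊2677/393⌋ = 6 − 6 = 0
n=65: ⌊(66·41+53)/393⌋ − ⌊(65·41+53)/393⌋ = ⌊2759/393⌋ − ⌊2718/393⌋ = 7 − 6 = 1
n=66: ⌊(67·41+53)/393⌋ − ⌊(66·41+53)/393⌋ = ⌊2800/393⌋ − ⌊2759/393⌋ = 7 − 7 = 0
n=67: ⌊(68·41+53)/393⌋ − ⌊(67·41+53)/393⌋ = ⌊2841/393⌋ − ⌊2800/393⌋ = 7 − 7 = 0
n=68: ⌊(69·41+53)/393⌋ − ⌊(68·41+53)/393⌋ = ⌊2882/393⌋ − ⌊2841/393⌋ = 7 − 7 = 0
n=69: ⌊(70·41+53)/393⌋ − ⌊(69·41+53)/393⌋ = ⌊2923/393⌋ − ⌊2882/393⌋ = 7 − 7 = 0
n=70: ⌊(71·41+53)/393⌋ − ⌊(70·41+53)/393⌋ = ⌊2964/393⌋ − ⌊2923/393⌋ = 7 − 7 = 0
n=71: ⌊(72·41+53)/393⌋ − ⌊(71·41+53)/393⌋ = ⌊3005/393⌋ − ⌊2964/393⌋ = 7 − 7 = 0
n=72: ⌊(73·41+53)/393⌋ − ⌊(72·41+53)/393⌋ = ⌊3046/393⌋ − ⌊3005/393⌋ = 7 − 7 = 0
n=73: ⌊(74·41+53)/393⌋ − ⌊(73·41+53)/393⌋ = ⌊3087/393⌋ − ⌊3046/393⌋ = 7 − 7 = 0
n=74: ⌊(75·41+53)/393⌋ − ⌊(74·41+53)/393⌋ = ⌊3128/393⌋ − ⌊3087/393⌋ = 7 − 7 = 0
n=75: ⌊(76·41+53)/393⌋ − ⌊(75·41+53)/393⌋ = ⌊3169/393⌋ − ⌊3128/393⌋ = 8 − 7 = 1
n=76: ⌊(77·41+53)/393⌋ − ⌊(76·41+53)/393⌋ = ⌊3210/393⌋ − ⌊3169/393⌋ = 8 − 8 = 0
n=77: ⌊(78·41+53)/393⌋ − ⌊(77·41+53)/393⌋ = ⌊3251/393⌋ − ⌊3210/393⌋ = 8 − 8 = 0
n=78: ⌊(79·41+53)/393⌋ − ⌊(78·41+53)/393⌋ = ⌊3292/393⌋ − ⌊3251/393⌋ = 8 − 8 = 0
n=79: ⌊(80·41+53)/393⌋ − ⌊(79·41+53)/393⌋ = ⌊3333/393⌋ − ⌊3292/393⌋ = 8 − 8 = 0
n=80: ⌊(81·41+53)/393⌋ − ⌊(80·41+53)/393⌋ = ⌊3374/393⌋ − ⌊3333/393⌋ = 8 − 8 = 0
n=81: ⌊(82·41+53)/393⌋ − ⌊(81·41+53)/393⌋ = ⌊3415/393⌋ − ⌊3374/393⌋ = 8 − 8 = 0
n=82: ⌊(83·41+53)/393⌋ − ⌊(82·41+53)/393⌋ = ⌊3456/393⌋ − ⌊3415/393⌋ = 8 − 8 = 0
n=83: ⌊(84·41+53)/393⌋ − ⌊(83·41+53)/393⌋ = ⌊3497/393⌋ − ⌊3456/393⌋ = 8 − 8 = 0
n=84: ⌊(85·41+53)/393⌋ − ⌊(84·41+53)/393⌋ = ⌊3538/393⌋ − ⌊3497/393⌋ = 9 − 8 = 1
n=85: ⌊(86·41+53)/393⌋ − ⌊(85·41+53)/393⌋ = ⌊3579/393⌋ − ⌊3538/393⌋ = 9 − 9 = 0
n=86: ⌊(87·41+53)/393⌋ − ⌊(86·41+53)/393⌋ = ⌊3620/393⌋ − ⌊3579/393⌋ = 9 − 9 = 0
n=87: ⌊(88·41+53)/393⌋ − ⌊(87·41+53)/393⌋ = ⌊3661/393⌋ − ⌊3620/393⌋ = 9 − 9 = 0
n=88: ⌊(89·41+53)/393⌋ − ⌊(88·41+53)/393⌋ = ⌊3702/393⌋ − ⌊3661/393⌋ = 9 − 9 = 0
n=89: ⌊(90·41+53)/393⌋ − ⌊(89·41+53)/393⌋ = ⌊3743/393⌋ − ⌊3702/393⌋ = 9 − 9 = 0
n=90: ⌊(91·41+53)/393⌋ − ⌊(90·41+53)/393⌋ = ⌊3784/393⌋ − ⌊3743/393⌋ = 9 − 9 = 0
n=91: ⌊(92·41+53)/393⌋ − ⌊(91·41+53)/393⌋ = ⌊3825/393⌋ − ⌊3784/393⌋ = 9 − 9 = 0
n=92: ⌊(93·41+53)/393⌋ − ⌊(92·41+53)/393⌋ = ⌊3866/393⌋ − ⌊3825/393⌋ = 9 − 9 = 0
n=93: ⌊(94·41+53)/393⌋ − ⌊(93·41+53)/393⌋ = ⌊3907/393⌋ − ⌊3866/393⌋ = 9 − 9 = 0
n=94: ⌊(95·41+53)/393⌋ − ⌊(94·41+53)/393⌋ = ⌊3948/393⌋ − ⌊3907/393⌋ = 10 − 9 = 1
n=95: ⌊(96·41+53)/393⌋ − ⌊(95·41+53)/393⌋ = ⌊3989/393⌋ − ⌊3948/393⌋ = 10 − 10 = 0
n=96: ⌊(97·41+53)/393⌋ − ⌊(96·41+53)/393⌋ = ⌊4030/393⌋ − ⌊3989/393⌋ = 10 − 10 = 0
n=97: ⌊(98·41+53)/393⌋ − ⌊(97·41+53)/393⌋ = ⌊4071/393⌋ − ⌊4030/393⌋ = 10 − 10 = 0
n=98: ⌊(99·41+53)/393⌋ − ⌊(98·41+53)/393⌋ = ⌊4112/393⌋ − ⌊4071/393⌋ = 10 − 10 = 0
n=99: ⌊(100·41+53)/393⌋ − ⌊(99·41+53)/393⌋ = ⌊4153/393⌋ − ⌊4112/393⌋ = 10 − 10 = 0
n=100: ⌊(101·41+53)/393⌋ − ⌊(100·41+53)/393⌋ = ⌊4194/393⌋ − ⌊4153/393⌋ = 10 − 10 = 0
n=101: ⌊(102·41+53)/393⌋ − ⌊(101·41+53)/393⌋ = ⌊4235/393⌋ − ⌊4194/393⌋ = 10 − 10 = 0
n=102: ⌊(103·41+53)/393⌋ − ⌊(102·41+53)/393⌋ = ⌊4276/393⌋ − ⌊4235/393⌋ = 10 − 10 = 0
n=103: ⌊(104·41+53)/393⌋ − ⌊(103·41+53)/393⌋ = ⌊4317/393⌋ − ⌊4276/393⌋ = 10 − 10 = 0
n=104: ⌊(105·41+53)/393⌋ − ⌊(104·41+53)/393⌋ = ⌊4358/393⌋ − ⌊4317/393⌋ = 11 − 10 = 1
n=105: ⌊(106·41+53)/393⌋ − ⌊(105·41+53)/393⌋ = ⌊4399/393⌋ − ⌊4358/393⌋ = 11 − 11 = 0
n=106: ⌊(107·41+53)/393⌋ − ⌊(106·41+53)/393⌋ = ⌊4440/393⌋ − ⌊4399/393⌋ = 11 − 11 = 0


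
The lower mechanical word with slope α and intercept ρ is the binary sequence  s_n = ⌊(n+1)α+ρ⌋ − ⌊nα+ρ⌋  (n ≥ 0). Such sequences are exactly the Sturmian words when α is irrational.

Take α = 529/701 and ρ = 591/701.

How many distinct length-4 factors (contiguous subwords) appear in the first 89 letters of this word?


t_n = ⌊(n·529+591)/701⌋ for n = 0 … 89:
  n=0…9: ⌊591/701⌋=0 ⌊1120/701⌋=1 ⌊1649/701⌋=2 ⌊2178/701⌋=3 ⌊2707/701⌋=3 ⌊3236/701⌋=4 ⌊3765/701⌋=5 ⌊4294/701⌋=6 ⌊4823/701⌋=6 ⌊5352/701⌋=7
  n=10…19: ⌊5881/701⌋=8 ⌊6410/701⌋=9 ⌊6939/701⌋=9 ⌊7468/701⌋=10 ⌊7997/701⌋=11 ⌊8526/701⌋=12 ⌊9055/701⌋=12 ⌊9584/701⌋=13 ⌊10113/701⌋=14 ⌊10642/701⌋=15
  n=20…29: ⌊11171/701⌋=15 ⌊11700/701⌋=16 ⌊12229/701⌋=17 ⌊12758/701⌋=18 ⌊13287/701⌋=18 ⌊13816/701⌋=19 ⌊14345/701⌋=20 ⌊14874/701⌋=21 ⌊15403/701⌋=21 ⌊15932/701⌋=22
  n=30…39: ⌊16461/701⌋=23 ⌊16990/701⌋=24 ⌊17519/701⌋=24 ⌊18048/701⌋=25 ⌊18577/701⌋=26 ⌊19106/701⌋=27 ⌊19635/701⌋=28 ⌊20164/701⌋=28 ⌊20693/701⌋=29 ⌊21222/701⌋=30
  n=40…49: ⌊21751/701⌋=31 ⌊22280/701⌋=31 ⌊22809/701⌋=32 ⌊23338/701⌋=33 ⌊23867/701⌋=34 ⌊24396/701⌋=34 ⌊24925/701⌋=35 ⌊25454/701⌋=36 ⌊25983/701⌋=37 ⌊26512/701⌋=37
  n=50…59: ⌊27041/701⌋=38 ⌊27570/701⌋=39 ⌊28099/701⌋=40 ⌊28628/701⌋=40 ⌊29157/701⌋=41 ⌊29686/701⌋=42 ⌊30215/701⌋=43 ⌊30744/701⌋=43 ⌊31273/701⌋=44 ⌊31802/701⌋=45
  n=60…69: ⌊32331/701⌋=46 ⌊32860/701⌋=46 ⌊33389/701⌋=47 ⌊33918/701⌋=48 ⌊34447/701⌋=49 ⌊34976/701⌋=49 ⌊35505/701⌋=50 ⌊36034/701⌋=51 ⌊36563/701⌋=52 ⌊37092/701⌋=52
  n=70…79: ⌊37621/701⌋=53 ⌊38150/701⌋=54 ⌊38679/701⌋=55 ⌊39208/701⌋=55 ⌊39737/701⌋=56 ⌊40266/701⌋=57 ⌊40795/701⌋=58 ⌊41324/701⌋=58 ⌊41853/701⌋=59 ⌊42382/701⌋=60
  n=80…89: ⌊42911/701⌋=61 ⌊43440/701⌋=61 ⌊43969/701⌋=62 ⌊44498/701⌋=63 ⌊45027/701⌋=64 ⌊45556/701⌋=64 ⌊46085/701⌋=65 ⌊46614/701⌋=66 ⌊47143/701⌋=67 ⌊47672/701⌋=68
s_n = t_(n+1) − t_n for n = 0 … 88 gives
prefix = 11101110111011101110111011101110111101110111011101110111011101110111011101110111011101111
slide a length-4 window over [0..3] … [85..88] (86 windows); first occurrence of each distinct factor:
  [  0..  3] 1110
  [  1..  4] 1101
  [  2..  5] 1011
  [  3..  6] 0111
  [ 32.. 35] 1111
  (the other 81 windows repeat one of these)
distinct factors: {0111, 1011, 1101, 1110, 1111}
count = 5  (Sturmian bound for length 4 is 5)

5


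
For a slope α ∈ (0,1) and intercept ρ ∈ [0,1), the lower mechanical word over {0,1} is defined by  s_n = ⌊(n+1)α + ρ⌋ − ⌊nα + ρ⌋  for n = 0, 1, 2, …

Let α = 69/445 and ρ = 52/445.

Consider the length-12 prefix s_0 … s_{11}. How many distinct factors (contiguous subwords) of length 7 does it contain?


t_n = ⌊(n·69+52)/445⌋ for n = 0 … 12:
  n=0…9: ⌊52/445⌋=0 ⌊121/445⌋=0 ⌊190/445⌋=0 ⌊259/445⌋=0 ⌊328/445⌋=0 ⌊397/445⌋=0 ⌊466/445⌋=1 ⌊535/445⌋=1 ⌊604/445⌋=1 ⌊673/445⌋=1
  n=10…12: ⌊742/445⌋=1 ⌊811/445⌋=1 ⌊880/445⌋=1
s_n = t_(n+1) − t_n for n = 0 … 11 gives
prefix = 000001000000
slide a length-7 window over [0..6] … [5..11] (6 windows); first occurrence of each distinct factor:
  [  0..  6] 0000010
  [  1..  7] 0000100
  [  2..  8] 0001000
  [  3..  9] 0010000
  [  4.. 10] 0100000
  [  5.. 11] 1000000
distinct factors: {0000010, 0000100, 0001000, 0010000, 0100000, 1000000}
count = 6  (Sturmian bound for length 7 is 8)

6


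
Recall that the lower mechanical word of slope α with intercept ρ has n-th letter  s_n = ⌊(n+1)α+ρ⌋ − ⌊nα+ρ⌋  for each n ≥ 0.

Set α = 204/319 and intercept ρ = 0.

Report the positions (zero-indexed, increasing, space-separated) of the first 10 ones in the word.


1 3 4 6 7 9 10 12 14 15

n=0: ⌊204/319⌋−⌊0/319⌋ = 0−0 = 0
n=1: ⌊408/319⌋−⌊204/319⌋ = 1−0 = 1  ← one
n=2: ⌊612/319⌋−⌊408/319⌋ = 1−1 = 0
n=3: ⌊816/319⌋−⌊612/319⌋ = 2−1 = 1  ← one
n=4: ⌊1020/319⌋−⌊816/319⌋ = 3−2 = 1  ← one
n=5: ⌊1224/319⌋−⌊1020/319⌋ = 3−3 = 0
n=6: ⌊1428/319⌋−⌊1224/319⌋ = 4−3 = 1  ← one
n=7: ⌊1632/319⌋−⌊1428/319⌋ = 5−4 = 1  ← one
n=8: ⌊1836/319⌋−⌊1632/319⌋ = 5−5 = 0
n=9: ⌊2040/319⌋−⌊1836/319⌋ = 6−5 = 1  ← one
n=10: ⌊2244/319⌋−⌊2040/319⌋ = 7−6 = 1  ← one
n=11: ⌊2448/319⌋−⌊2244/319⌋ = 7−7 = 0
n=12: ⌊2652/319⌋−⌊2448/319⌋ = 8−7 = 1  ← one
n=13: ⌊2856/319⌋−⌊2652/319⌋ = 8−8 = 0
n=14: ⌊3060/319⌋−⌊2856/319⌋ = 9−8 = 1  ← one
n=15: ⌊3264/319⌋−⌊3060/319⌋ = 10−9 = 1  ← one
positions of the first 10 ones: 1 3 4 6 7 9 10 12 14 15


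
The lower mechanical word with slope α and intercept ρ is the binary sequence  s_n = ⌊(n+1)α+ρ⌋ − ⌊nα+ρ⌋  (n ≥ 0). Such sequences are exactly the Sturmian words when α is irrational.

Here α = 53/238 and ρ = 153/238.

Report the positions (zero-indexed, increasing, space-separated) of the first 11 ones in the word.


n=0: ⌊206/238⌋−⌊153/238⌋ = 0−0 = 0
n=1: ⌊259/238⌋−⌊206/238⌋ = 1−0 = 1  ← one
n=2: ⌊312/238⌋−⌊259/238⌋ = 1−1 = 0
n=3: ⌊365/238⌋−⌊312/238⌋ = 1−1 = 0
n=4: ⌊418/238⌋−⌊365/238⌋ = 1−1 = 0
n=5: ⌊471/238⌋−⌊418/238⌋ = 1−1 = 0
n=6: ⌊524/238⌋−⌊471/238⌋ = 2−1 = 1  ← one
n=7: ⌊577/238⌋−⌊524/238⌋ = 2−2 = 0
n=8: ⌊630/238⌋−⌊577/238⌋ = 2−2 = 0
n=9: ⌊683/238⌋−⌊630/238⌋ = 2−2 = 0
n=10: ⌊736/238⌋−⌊683/238⌋ = 3−2 = 1  ← one
n=11: ⌊789/238⌋−⌊736/238⌋ = 3−3 = 0
n=12: ⌊842/238⌋−⌊789/238⌋ = 3−3 = 0
n=13: ⌊895/238⌋−⌊842/238⌋ = 3−3 = 0
n=14: ⌊948/238⌋−⌊895/238⌋ = 3−3 = 0
n=15: ⌊1001/238⌋−⌊948/238⌋ = 4−3 = 1  ← one
n=16: ⌊1054/238⌋−⌊1001/238⌋ = 4−4 = 0
n=17: ⌊1107/238⌋−⌊1054/238⌋ = 4−4 = 0
n=18: ⌊1160/238⌋−⌊1107/238⌋ = 4−4 = 0
n=19: ⌊1213/238⌋−⌊1160/238⌋ = 5−4 = 1  ← one
n=20: ⌊1266/238⌋−⌊1213/238⌋ = 5−5 = 0
n=21: ⌊1319/238⌋−⌊1266/238⌋ = 5−5 = 0
n=22: ⌊1372/238⌋−⌊1319/238⌋ = 5−5 = 0
n=23: ⌊1425/238⌋−⌊1372/238⌋ = 5−5 = 0
n=24: ⌊1478/238⌋−⌊1425/238⌋ = 6−5 = 1  ← one
n=25: ⌊1531/238⌋−⌊1478/238⌋ = 6−6 = 0
n=26: ⌊1584/238⌋−⌊1531/238⌋ = 6−6 = 0
n=27: ⌊1637/238⌋−⌊1584/238⌋ = 6−6 = 0
n=28: ⌊1690/238⌋−⌊1637/238⌋ = 7−6 = 1  ← one
n=29: ⌊1743/238⌋−⌊1690/238⌋ = 7−7 = 0
n=30: ⌊1796/238⌋−⌊1743/238⌋ = 7−7 = 0
n=31: ⌊1849/238⌋−⌊1796/238⌋ = 7−7 = 0
n=32: ⌊1902/238⌋−⌊1849/238⌋ = 7−7 = 0
n=33: ⌊1955/238⌋−⌊1902/238⌋ = 8−7 = 1  ← one
n=34: ⌊2008/238⌋−⌊1955/238⌋ = 8−8 = 0
n=35: ⌊2061/238⌋−⌊2008/238⌋ = 8−8 = 0
n=36: ⌊2114/238⌋−⌊2061/238⌋ = 8−8 = 0
n=37: ⌊2167/238⌋−⌊2114/238⌋ = 9−8 = 1  ← one
n=38: ⌊2220/238⌋−⌊2167/238⌋ = 9−9 = 0
n=39: ⌊2273/238⌋−⌊2220/238⌋ = 9−9 = 0
n=40: ⌊2326/238⌋−⌊2273/238⌋ = 9−9 = 0
n=41: ⌊2379/238⌋−⌊2326/238⌋ = 9−9 = 0
n=42: ⌊2432/238⌋−⌊2379/238⌋ = 10−9 = 1  ← one
n=43: ⌊2485/238⌋−⌊2432/238⌋ = 10−10 = 0
n=44: ⌊2538/238⌋−⌊2485/238⌋ = 10−10 = 0
n=45: ⌊2591/238⌋−⌊2538/238⌋ = 10−10 = 0
n=46: ⌊2644/238⌋−⌊2591/238⌋ = 11−10 = 1  ← one
positions of the first 11 ones: 1 6 10 15 19 24 28 33 37 42 46

1 6 10 15 19 24 28 33 37 42 46
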